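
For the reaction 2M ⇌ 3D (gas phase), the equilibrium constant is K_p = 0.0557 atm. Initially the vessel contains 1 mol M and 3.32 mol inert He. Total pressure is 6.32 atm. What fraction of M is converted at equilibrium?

Take 1 mol M as basis and let X be its fractional conversion, so ξ = 0.5X.
Species balance: n_M = 1 − X; n_D = 1.5X; n_I = 3.32 (inert).
Summing: n_T = 4.32 + 0.5X.
Mole fractions y_i = n_i/n_T; K_p = p_D^3 / (p_M^2) with p_i = y_i·P.
Setting this equal to 0.0557 atm and taking the physical root (0 < X < 1) gives X = 0.195.

X = 0.195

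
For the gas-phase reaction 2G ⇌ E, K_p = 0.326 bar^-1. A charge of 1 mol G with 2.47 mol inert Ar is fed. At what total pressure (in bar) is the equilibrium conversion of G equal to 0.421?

Let X = conversion of G (basis 1 mol G); extent of reaction ξ = 0.5X.
Moles: n_G = 1 − X; n_E = 0.5X; n_I = 2.47 (inert).
n_T = Σnᵢ = 3.47 − 0.5X.
K_p = p_E / (p_G^2) with p_i = (n_i/n_T)·P.
At X = 0.421: the mole-fraction product g(X) = Π y_i^ν_i = 2.047. Since K_p = g(X)·P^{-1}, P = (g/K_p)^(1/1) = (2.047/0.326)^(1/1) = 6.28 bar.

P = 6.28 bar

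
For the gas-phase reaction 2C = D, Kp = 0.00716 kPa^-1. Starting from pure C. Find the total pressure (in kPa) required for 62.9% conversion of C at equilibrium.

P = 219 kPa

Let X = conversion of C (basis 1 mol C); extent of reaction ξ = 0.5X.
Mole table: n_C = 1 − X; n_D = 0.5X.
n_T = Σnᵢ = 1 − 0.5X.
Kp = p_D / (p_C^2) with p_i = (n_i/n_T)·P.
At X = 0.629: the mole-fraction product g(X) = Π y_i^ν_i = 1.566. Since Kp = g(X)·P^{-1}, P = (g/Kp)^(1/1) = (1.566/0.00716)^(1/1) = 219 kPa.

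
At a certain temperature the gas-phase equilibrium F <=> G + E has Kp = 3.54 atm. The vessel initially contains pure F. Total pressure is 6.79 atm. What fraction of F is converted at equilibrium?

Basis: 1 mol F initially; let X = conversion of F. Extent ξ = X.
Mole table: n_F = 1 − X; n_G = X; n_E = X.
Summing: n_T = 1 + X.
Mole fractions y_i = n_i/n_T; Kp = p_G p_E / (p_F) with p_i = y_i·P.
Setting this equal to 3.54 atm and taking the physical root (0 < X < 1) gives X = 0.585.

X = 0.585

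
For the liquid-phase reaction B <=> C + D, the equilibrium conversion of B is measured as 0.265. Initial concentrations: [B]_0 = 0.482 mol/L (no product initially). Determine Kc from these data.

Let X = conversion of B.
Concentrations: [B] = 0.482 − 0.482X; [C] = 0.482X; [D] = 0.482X.
At X = 0.265: [B] = 0.354, [C] = 0.128, [D] = 0.128.
Kc = [C] [D] / ([B]) = 0.0461 mol/L.

Kc = 0.0461 mol/L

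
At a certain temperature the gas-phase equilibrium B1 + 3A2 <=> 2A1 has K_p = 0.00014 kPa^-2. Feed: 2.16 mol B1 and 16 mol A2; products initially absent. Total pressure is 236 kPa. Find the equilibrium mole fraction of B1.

y_B1 = 0.022

Take 2.16 mol B1 as basis and let X be its fractional conversion, so ξ = 2.16X.
Mole table: n_B1 = 2.16 − 2.16X; n_A2 = 16 − 6.48X; n_A1 = 4.32X.
Total moles n_T = 18.2 − 4.32X.
y_i = n_i/n_T, p_i = y_i·P. K_p = p_A1^2 / (p_B1 p_A2^3).
Equating to 0.00014 kPa^-2 and solving on 0 < X < 1: X = 0.853.
Then n_B1 = 0.318, n_T = 14.5, so y_B1 = 0.022.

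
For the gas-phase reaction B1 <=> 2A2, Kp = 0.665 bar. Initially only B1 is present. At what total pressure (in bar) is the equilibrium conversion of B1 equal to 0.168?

Basis: 1 mol B1 initially; let X = conversion of B1. Extent ξ = X.
Species balance: n_B1 = 1 − X; n_A2 = 2X.
n_T = Σnᵢ = 1 + X.
Kp = p_A2^2 / (p_B1) with p_i = (n_i/n_T)·P.
At X = 0.168: the mole-fraction product g(X) = Π y_i^ν_i = 0.1162. Since Kp = g(X)·P^{1}, P = (Kp/g)^(1/1) = (0.665/0.1162)^(1/1) = 5.72 bar.

P = 5.72 bar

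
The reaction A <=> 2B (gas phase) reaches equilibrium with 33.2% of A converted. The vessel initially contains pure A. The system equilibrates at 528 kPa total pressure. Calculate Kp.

Take 1 mol A as basis and let X be its fractional conversion, so ξ = X.
Moles: n_A = 1 − X; n_B = 2X.
Summing: n_T = 1 + X.
At X = 0.332: n_A = 0.668, n_B = 0.664, n_T = 1.33.
p_i = (n_i/n_T)·P. Kp = p_B^2 / (p_A) = 262 kPa.

Kp = 262 kPa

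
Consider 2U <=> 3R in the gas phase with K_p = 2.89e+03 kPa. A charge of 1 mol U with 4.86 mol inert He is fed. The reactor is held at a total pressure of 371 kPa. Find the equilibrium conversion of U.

Take 1 mol U as basis and let X be its fractional conversion, so ξ = 0.5X.
Mole table: n_U = 1 − X; n_R = 1.5X; n_I = 4.86 (inert).
n_T = Σnᵢ = 5.86 + 0.5X.
y_i = n_i/n_T, p_i = y_i·P. K_p = p_R^3 / (p_U^2).
This yields a degree-3 equation in X; solving on (0,1), X = 0.809.

X = 0.809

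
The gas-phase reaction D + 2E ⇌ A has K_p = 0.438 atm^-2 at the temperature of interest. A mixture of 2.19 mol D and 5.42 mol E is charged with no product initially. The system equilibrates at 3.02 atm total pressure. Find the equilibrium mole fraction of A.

y_A = 0.242

Basis: 2.19 mol D initially; let X = conversion of D. Extent ξ = 2.19X.
Moles: n_D = 2.19 − 2.19X; n_E = 5.42 − 4.38X; n_A = 2.19X.
Total moles n_T = 7.61 − 4.38X.
y_i = n_i/n_T, p_i = y_i·P. K_p = p_A / (p_D p_E^2).
Setting this equal to 0.438 atm^-2 and taking the physical root (0 < X < 1) gives X = 0.567.
Then n_A = 1.24, n_T = 5.13, so y_A = 0.242.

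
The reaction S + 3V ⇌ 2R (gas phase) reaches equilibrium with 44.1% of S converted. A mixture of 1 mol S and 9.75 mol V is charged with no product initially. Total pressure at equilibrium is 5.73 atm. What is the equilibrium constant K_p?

Take 1 mol S as basis and let X be its fractional conversion, so ξ = X.
At extent ξ: n_S = 1 − X; n_V = 9.75 − 3X; n_R = 2X.
n_T = Σnᵢ = 10.8 − 2X.
At X = 0.441: n_S = 0.559, n_V = 8.43, n_R = 0.882, n_T = 9.87.
p_i = (n_i/n_T)·P. K_p = p_R^2 / (p_S p_V^3) = 0.0069 atm^-2.

K_p = 0.0069 atm^-2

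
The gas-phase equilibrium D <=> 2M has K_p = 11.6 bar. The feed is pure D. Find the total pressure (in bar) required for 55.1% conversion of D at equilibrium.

Let X = conversion of D (basis 1 mol D); extent of reaction ξ = X.
At extent ξ: n_D = 1 − X; n_M = 2X.
Total moles n_T = 1 + X.
K_p = p_M^2 / (p_D) with p_i = (n_i/n_T)·P.
At X = 0.551: the mole-fraction product g(X) = Π y_i^ν_i = 1.744. Since K_p = g(X)·P^{1}, P = (K_p/g)^(1/1) = (11.6/1.744)^(1/1) = 6.65 bar.

P = 6.65 bar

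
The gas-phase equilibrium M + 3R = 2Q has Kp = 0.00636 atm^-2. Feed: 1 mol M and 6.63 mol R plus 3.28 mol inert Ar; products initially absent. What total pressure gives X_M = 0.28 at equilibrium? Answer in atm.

Basis: 1 mol M initially; let X = conversion of M. Extent ξ = X.
At extent ξ: n_M = 1 − X; n_R = 6.63 − 3X; n_Q = 2X; n_I = 3.28 (inert).
Total moles n_T = 10.9 − 2X.
Kp = p_Q^2 / (p_M p_R^3) with p_i = (n_i/n_T)·P.
At X = 0.28: the mole-fraction product g(X) = Π y_i^ν_i = 0.2404. Since Kp = g(X)·P^{-2}, P = (g/Kp)^(1/2) = (0.2404/0.00636)^(1/2) = 6.15 atm.

P = 6.15 atm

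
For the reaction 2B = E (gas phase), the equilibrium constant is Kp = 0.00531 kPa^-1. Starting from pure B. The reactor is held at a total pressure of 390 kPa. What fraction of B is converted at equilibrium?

Basis: 1 mol B initially; let X = conversion of B. Extent ξ = 0.5X.
Mole table: n_B = 1 − X; n_E = 0.5X.
n_T = Σnᵢ = 1 − 0.5X.
Mole fractions y_i = n_i/n_T; Kp = p_E / (p_B^2) with p_i = y_i·P.
Equating to 0.00531 kPa^-1 and solving on 0 < X < 1: X = 0.672.

X = 0.672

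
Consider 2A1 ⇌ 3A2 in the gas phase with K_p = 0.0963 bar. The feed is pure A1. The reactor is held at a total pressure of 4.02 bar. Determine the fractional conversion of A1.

X = 0.174

Let X = conversion of A1 (basis 1 mol A1); extent of reaction ξ = 0.5X.
Species balance: n_A1 = 1 − X; n_A2 = 1.5X.
Summing: n_T = 1 + 0.5X.
Mole fractions y_i = n_i/n_T; K_p = p_A2^3 / (p_A1^2) with p_i = y_i·P.
Setting this equal to 0.0963 bar and taking the physical root (0 < X < 1) gives X = 0.174.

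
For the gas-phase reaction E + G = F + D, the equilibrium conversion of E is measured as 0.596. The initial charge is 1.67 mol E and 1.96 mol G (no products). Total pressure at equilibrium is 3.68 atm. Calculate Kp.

Let X = conversion of E (basis 1.67 mol E); extent of reaction ξ = 1.67X.
Species balance: n_E = 1.67 − 1.67X; n_G = 1.96 − 1.67X; n_F = 1.67X; n_D = 1.67X.
n_T stays at 3.63 (no change in mole number).
At X = 0.596: n_E = 0.675, n_G = 0.965, n_F = 0.995, n_D = 0.995, n_T = 3.63.
p_i = (n_i/n_T)·P. Kp = p_F p_D / (p_E p_G) = 1.52.

Kp = 1.52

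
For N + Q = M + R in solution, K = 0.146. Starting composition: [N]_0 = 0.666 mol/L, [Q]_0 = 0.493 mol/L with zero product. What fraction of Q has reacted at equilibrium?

Let X = conversion of Q; extent ξ = 0.493·X mol/L.
Concentrations: [N] = 0.666 − 0.493X; [Q] = 0.493 − 0.493X; [M] = 0.493X; [R] = 0.493X.
K = [M] [R] / ([N] [Q]).
Equating to 0.146: the physical root is X = 0.320.

X = 0.320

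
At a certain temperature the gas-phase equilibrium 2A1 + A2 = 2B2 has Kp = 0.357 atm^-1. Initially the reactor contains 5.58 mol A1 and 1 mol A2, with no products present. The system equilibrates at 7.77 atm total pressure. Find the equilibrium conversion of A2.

X = 0.733

Basis: 1 mol A2 initially; let X = conversion of A2. Extent ξ = X.
Species balance: n_A1 = 5.58 − 2X; n_A2 = 1 − X; n_B2 = 2X.
Summing: n_T = 6.58 − X.
Mole fractions y_i = n_i/n_T; Kp = p_B2^2 / (p_A1^2 p_A2) with p_i = y_i·P.
Substituting and setting equal to 0.357 atm^-1 gives a polynomial in X; the root in (0,1) is X = 0.733.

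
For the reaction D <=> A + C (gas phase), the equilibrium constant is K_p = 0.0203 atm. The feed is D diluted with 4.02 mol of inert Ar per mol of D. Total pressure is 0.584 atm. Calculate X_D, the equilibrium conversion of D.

X = 0.349

Let X = conversion of D (basis 1 mol D); extent of reaction ξ = X.
Mole table: n_D = 1 − X; n_A = X; n_C = X; n_I = 4.02 (inert).
Summing: n_T = 5.02 + X.
y_i = n_i/n_T, p_i = y_i·P. K_p = p_A p_C / (p_D).
Substituting and setting equal to 0.0203 atm gives a polynomial in X; the root in (0,1) is X = 0.349.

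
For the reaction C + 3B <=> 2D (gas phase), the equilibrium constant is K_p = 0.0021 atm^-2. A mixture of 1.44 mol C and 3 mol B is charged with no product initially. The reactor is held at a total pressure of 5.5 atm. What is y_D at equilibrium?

Let X = conversion of B (basis 3 mol B); extent of reaction ξ = X.
Moles: n_C = 1.44 − X; n_B = 3 − 3X; n_D = 2X.
Summing: n_T = 4.44 − 2X.
y_i = n_i/n_T, p_i = y_i·P. K_p = p_D^2 / (p_C p_B^3).
Substituting and setting equal to 0.0021 atm^-2 gives a polynomial in X; the root in (0,1) is X = 0.143.
Then n_D = 0.285, n_T = 4.15, so y_D = 0.069.

y_D = 0.069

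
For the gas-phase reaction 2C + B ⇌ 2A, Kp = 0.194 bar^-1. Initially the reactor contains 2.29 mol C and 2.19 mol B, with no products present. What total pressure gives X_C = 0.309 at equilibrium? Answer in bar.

P = 2.32 bar

Let X = conversion of C (basis 2.29 mol C); extent of reaction ξ = 1.15X.
Moles: n_C = 2.29 − 2.29X; n_B = 2.19 − 1.15X; n_A = 2.29X.
Total moles n_T = 4.48 − 1.15X.
Kp = p_A^2 / (p_C^2 p_B) with p_i = (n_i/n_T)·P.
At X = 0.309: the mole-fraction product g(X) = Π y_i^ν_i = 0.4494. Since Kp = g(X)·P^{-1}, P = (g/Kp)^(1/1) = (0.4494/0.194)^(1/1) = 2.32 bar.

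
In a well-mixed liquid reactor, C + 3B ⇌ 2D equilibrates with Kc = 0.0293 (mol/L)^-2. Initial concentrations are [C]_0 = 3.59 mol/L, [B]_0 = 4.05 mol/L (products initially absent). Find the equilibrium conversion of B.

Let X = conversion of B; extent ξ = 4.05X/3 mol/L.
Concentrations: [C] = 3.59 − 1.35X; [B] = 4.05 − 4.05X; [D] = 2.7X.
Kc = [D]^2 / ([C] [B]^3).
Setting equal to 0.0293 and solving for X on (0,1) gives X = 0.409.

X = 0.409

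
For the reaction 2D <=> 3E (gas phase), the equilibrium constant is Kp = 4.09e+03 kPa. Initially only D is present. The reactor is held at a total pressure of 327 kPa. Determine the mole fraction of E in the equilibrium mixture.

y_E = 0.798

Let X = conversion of D (basis 1 mol D); extent of reaction ξ = 0.5X.
At extent ξ: n_D = 1 − X; n_E = 1.5X.
n_T = Σnᵢ = 1 + 0.5X.
With p_i = (n_i/n_T)P, Kp = p_E^3 / (p_D^2).
Equating to 4.09e+03 kPa and solving on 0 < X < 1: X = 0.725.
Then n_E = 1.09, n_T = 1.36, so y_E = 0.798.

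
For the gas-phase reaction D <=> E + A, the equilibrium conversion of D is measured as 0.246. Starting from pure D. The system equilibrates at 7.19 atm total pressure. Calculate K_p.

Basis: 1 mol D initially; let X = conversion of D. Extent ξ = X.
Species balance: n_D = 1 − X; n_E = X; n_A = X.
n_T = Σnᵢ = 1 + X.
At X = 0.246: n_D = 0.754, n_E = 0.246, n_A = 0.246, n_T = 1.25.
p_i = (n_i/n_T)·P. K_p = p_E p_A / (p_D) = 0.463 atm.

K_p = 0.463 atm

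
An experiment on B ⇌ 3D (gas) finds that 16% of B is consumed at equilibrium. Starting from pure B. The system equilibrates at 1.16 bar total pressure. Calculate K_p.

Take 1 mol B as basis and let X be its fractional conversion, so ξ = X.
Species balance: n_B = 1 − X; n_D = 3X.
n_T = Σnᵢ = 1 + 2X.
At X = 0.16: n_B = 0.84, n_D = 0.48, n_T = 1.32.
p_i = (n_i/n_T)·P. K_p = p_D^3 / (p_B) = 0.102 bar^2.

K_p = 0.102 bar^2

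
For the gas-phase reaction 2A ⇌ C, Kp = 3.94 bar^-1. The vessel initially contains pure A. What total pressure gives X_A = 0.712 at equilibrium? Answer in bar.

Basis: 1 mol A initially; let X = conversion of A. Extent ξ = 0.5X.
Mole table: n_A = 1 − X; n_C = 0.5X.
Summing: n_T = 1 − 0.5X.
Kp = p_C / (p_A^2) with p_i = (n_i/n_T)·P.
At X = 0.712: the mole-fraction product g(X) = Π y_i^ν_i = 2.764. Since Kp = g(X)·P^{-1}, P = (g/Kp)^(1/1) = (2.764/3.94)^(1/1) = 0.702 bar.

P = 0.702 bar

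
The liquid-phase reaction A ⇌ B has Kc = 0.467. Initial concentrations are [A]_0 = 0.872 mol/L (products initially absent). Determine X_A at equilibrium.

X = 0.318

Let X = conversion of A; extent ξ = 0.872·X mol/L.
Concentrations: [A] = 0.872 − 0.872X; [B] = 0.872X.
Kc = [B] / ([A]).
Equating to 0.467: the physical root is X = 0.318.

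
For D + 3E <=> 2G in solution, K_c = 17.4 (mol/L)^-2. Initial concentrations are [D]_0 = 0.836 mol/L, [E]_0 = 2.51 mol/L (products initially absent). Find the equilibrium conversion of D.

Let X = conversion of D; extent ξ = 0.836·X mol/L.
Concentrations: [D] = 0.836 − 0.836X; [E] = 2.51 − 2.51X; [G] = 1.67X.
K_c = [G]^2 / ([D] [E]^3).
Equating to 17.4 (mol/L)^-2: the physical root is X = 0.719.

X = 0.719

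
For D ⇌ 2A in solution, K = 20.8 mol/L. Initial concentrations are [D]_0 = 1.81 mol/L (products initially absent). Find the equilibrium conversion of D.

Let X = conversion of D; extent ξ = 1.81·X mol/L.
Concentrations: [D] = 1.81 − 1.81X; [A] = 3.62X.
K = [A]^2 / ([D]).
Equating to 20.8 mol/L: the physical root is X = 0.785.

X = 0.785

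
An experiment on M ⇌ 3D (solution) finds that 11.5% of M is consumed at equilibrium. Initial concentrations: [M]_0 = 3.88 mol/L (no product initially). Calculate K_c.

Let X = conversion of M.
Concentrations: [M] = 3.88 − 3.88X; [D] = 11.6X.
At X = 0.115: [M] = 3.43, [D] = 1.34.
K_c = [D]^3 / ([M]) = 0.699 (mol/L)^2.

K_c = 0.699 (mol/L)^2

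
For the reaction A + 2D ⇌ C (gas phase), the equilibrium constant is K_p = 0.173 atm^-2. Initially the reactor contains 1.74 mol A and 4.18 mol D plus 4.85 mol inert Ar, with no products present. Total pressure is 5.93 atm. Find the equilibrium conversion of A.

Let X = conversion of A (basis 1.74 mol A); extent of reaction ξ = 1.74X.
Species balance: n_A = 1.74 − 1.74X; n_D = 4.18 − 3.48X; n_C = 1.74X; n_I = 4.85 (inert).
n_T = Σnᵢ = 10.8 − 3.48X.
y_i = n_i/n_T, p_i = y_i·P. K_p = p_C / (p_A p_D^2).
Setting this equal to 0.173 atm^-2 and taking the physical root (0 < X < 1) gives X = 0.364.

X = 0.364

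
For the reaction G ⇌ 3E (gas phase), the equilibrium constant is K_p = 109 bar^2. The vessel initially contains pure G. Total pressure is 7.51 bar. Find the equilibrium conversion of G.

X = 0.523

Take 1 mol G as basis and let X be its fractional conversion, so ξ = X.
Moles: n_G = 1 − X; n_E = 3X.
Summing: n_T = 1 + 2X.
With p_i = (n_i/n_T)P, K_p = p_E^3 / (p_G).
Setting this equal to 109 bar^2 and taking the physical root (0 < X < 1) gives X = 0.523.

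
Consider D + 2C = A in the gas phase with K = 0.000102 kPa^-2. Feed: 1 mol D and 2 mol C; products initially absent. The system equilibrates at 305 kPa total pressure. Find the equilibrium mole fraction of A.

y_A = 0.363

Let X = conversion of D (basis 1 mol D); extent of reaction ξ = X.
Mole table: n_D = 1 − X; n_C = 2 − 2X; n_A = X.
n_T = Σnᵢ = 3 − 2X.
y_i = n_i/n_T, p_i = y_i·P. K = p_A / (p_D p_C^2).
Equating to 0.000102 kPa^-2 and solving on 0 < X < 1: X = 0.631.
Then n_A = 0.631, n_T = 1.74, so y_A = 0.363.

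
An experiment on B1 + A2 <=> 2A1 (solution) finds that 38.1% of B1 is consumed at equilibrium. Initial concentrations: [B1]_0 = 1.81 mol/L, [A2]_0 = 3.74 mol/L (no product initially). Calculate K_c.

Let X = conversion of B1.
Concentrations: [B1] = 1.81 − 1.81X; [A2] = 3.74 − 1.81X; [A1] = 3.62X.
At X = 0.381: [B1] = 1.12, [A2] = 3.05, [A1] = 1.38.
K_c = [A1]^2 / ([B1] [A2]) = 0.557.

K_c = 0.557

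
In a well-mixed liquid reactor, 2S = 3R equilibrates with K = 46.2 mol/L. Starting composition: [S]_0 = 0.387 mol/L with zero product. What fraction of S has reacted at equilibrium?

X = 0.865

Let X = conversion of S; extent ξ = 0.387X/2 mol/L.
Concentrations: [S] = 0.387 − 0.387X; [R] = 0.581X.
K = [R]^3 / ([S]^2).
Setting equal to 46.2 and solving for X on (0,1) gives X = 0.865.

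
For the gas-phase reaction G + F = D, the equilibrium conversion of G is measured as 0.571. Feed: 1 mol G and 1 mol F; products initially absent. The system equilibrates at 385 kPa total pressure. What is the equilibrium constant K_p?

Take 1 mol G as basis and let X be its fractional conversion, so ξ = X.
Mole table: n_G = 1 − X; n_F = 1 − X; n_D = X.
n_T = Σnᵢ = 2 − X.
At X = 0.571: n_G = 0.429, n_F = 0.429, n_D = 0.571, n_T = 1.43.
p_i = (n_i/n_T)·P. K_p = p_D / (p_G p_F) = 0.0115 kPa^-1.

K_p = 0.0115 kPa^-1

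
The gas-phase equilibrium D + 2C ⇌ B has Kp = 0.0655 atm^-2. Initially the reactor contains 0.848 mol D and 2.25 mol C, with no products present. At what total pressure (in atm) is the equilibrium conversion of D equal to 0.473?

Basis: 0.848 mol D initially; let X = conversion of D. Extent ξ = 0.848X.
Mole table: n_D = 0.848 − 0.848X; n_C = 2.25 − 1.7X; n_B = 0.848X.
Total moles n_T = 3.1 − 1.7X.
Kp = p_B / (p_D p_C^2) with p_i = (n_i/n_T)·P.
At X = 0.473: the mole-fraction product g(X) = Π y_i^ν_i = 2.257. Since Kp = g(X)·P^{-2}, P = (g/Kp)^(1/2) = (2.257/0.0655)^(1/2) = 5.87 atm.

P = 5.87 atm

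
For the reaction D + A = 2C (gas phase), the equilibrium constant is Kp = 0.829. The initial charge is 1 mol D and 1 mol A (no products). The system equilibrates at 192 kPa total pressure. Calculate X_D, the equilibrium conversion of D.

Take 1 mol D as basis and let X be its fractional conversion, so ξ = X.
At extent ξ: n_D = 1 − X; n_A = 1 − X; n_C = 2X.
Since Δν = 0, n_T = 2 throughout.
Mole fractions y_i = n_i/n_T; Kp = p_C^2 / (p_D p_A) with p_i = y_i·P.
Setting this equal to 0.829 and taking the physical root (0 < X < 1) gives X = 0.313.

X = 0.313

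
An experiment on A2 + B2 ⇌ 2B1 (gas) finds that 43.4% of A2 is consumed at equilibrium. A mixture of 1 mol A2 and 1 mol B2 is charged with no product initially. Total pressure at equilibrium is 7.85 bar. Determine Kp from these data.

Kp = 2.35

Take 1 mol A2 as basis and let X be its fractional conversion, so ξ = X.
Moles: n_A2 = 1 − X; n_B2 = 1 − X; n_B1 = 2X.
Since Δν = 0, n_T = 2 throughout.
At X = 0.434: n_A2 = 0.566, n_B2 = 0.566, n_B1 = 0.868, n_T = 2.
p_i = (n_i/n_T)·P. Kp = p_B1^2 / (p_A2 p_B2) = 2.35.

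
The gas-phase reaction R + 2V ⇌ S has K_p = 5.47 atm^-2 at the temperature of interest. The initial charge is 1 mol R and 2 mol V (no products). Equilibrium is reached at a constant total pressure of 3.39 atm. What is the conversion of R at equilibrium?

X = 0.818

Let X = conversion of R (basis 1 mol R); extent of reaction ξ = X.
Moles: n_R = 1 − X; n_V = 2 − 2X; n_S = X.
n_T = Σnᵢ = 3 − 2X.
With p_i = (n_i/n_T)P, K_p = p_S / (p_R p_V^2).
This yields a degree-3 equation in X; solving on (0,1), X = 0.818.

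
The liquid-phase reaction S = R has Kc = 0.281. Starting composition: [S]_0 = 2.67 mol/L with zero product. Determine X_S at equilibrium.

Let X = conversion of S; extent ξ = 2.67·X mol/L.
Concentrations: [S] = 2.67 − 2.67X; [R] = 2.67X.
Kc = [R] / ([S]).
Solving Kc = 0.281 for X ∈ (0,1): X = 0.219.

X = 0.219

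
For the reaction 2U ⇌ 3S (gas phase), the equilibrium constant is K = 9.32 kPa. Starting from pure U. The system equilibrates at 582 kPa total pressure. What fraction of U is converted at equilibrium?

Let X = conversion of U (basis 1 mol U); extent of reaction ξ = 0.5X.
At extent ξ: n_U = 1 − X; n_S = 1.5X.
n_T = Σnᵢ = 1 + 0.5X.
y_i = n_i/n_T, p_i = y_i·P. K = p_S^3 / (p_U^2).
Setting this equal to 9.32 kPa and taking the physical root (0 < X < 1) gives X = 0.154.

X = 0.154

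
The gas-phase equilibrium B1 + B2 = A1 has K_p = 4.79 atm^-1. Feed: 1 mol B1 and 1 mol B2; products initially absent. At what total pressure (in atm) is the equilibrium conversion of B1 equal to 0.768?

Let X = conversion of B1 (basis 1 mol B1); extent of reaction ξ = X.
Moles: n_B1 = 1 − X; n_B2 = 1 − X; n_A1 = X.
Total moles n_T = 2 − X.
K_p = p_A1 / (p_B1 p_B2) with p_i = (n_i/n_T)·P.
At X = 0.768: the mole-fraction product g(X) = Π y_i^ν_i = 17.58. Since K_p = g(X)·P^{-1}, P = (g/K_p)^(1/1) = (17.58/4.79)^(1/1) = 3.67 atm.

P = 3.67 atm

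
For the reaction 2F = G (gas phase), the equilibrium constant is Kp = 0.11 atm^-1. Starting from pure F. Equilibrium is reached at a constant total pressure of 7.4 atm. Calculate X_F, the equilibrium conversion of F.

X = 0.515

Take 1 mol F as basis and let X be its fractional conversion, so ξ = 0.5X.
Moles: n_F = 1 − X; n_G = 0.5X.
Summing: n_T = 1 − 0.5X.
Mole fractions y_i = n_i/n_T; Kp = p_G / (p_F^2) with p_i = y_i·P.
Equating to 0.11 atm^-1 and solving on 0 < X < 1: X = 0.515.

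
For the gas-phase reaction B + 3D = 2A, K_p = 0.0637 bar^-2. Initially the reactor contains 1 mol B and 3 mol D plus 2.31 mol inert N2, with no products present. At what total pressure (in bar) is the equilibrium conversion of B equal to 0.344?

Take 1 mol B as basis and let X be its fractional conversion, so ξ = X.
At extent ξ: n_B = 1 − X; n_D = 3 − 3X; n_A = 2X; n_I = 2.31 (inert).
n_T = Σnᵢ = 6.31 − 2X.
K_p = p_A^2 / (p_B p_D^3) with p_i = (n_i/n_T)·P.
At X = 0.344: the mole-fraction product g(X) = Π y_i^ν_i = 2.992. Since K_p = g(X)·P^{-2}, P = (g/K_p)^(1/2) = (2.992/0.0637)^(1/2) = 6.85 bar.

P = 6.85 bar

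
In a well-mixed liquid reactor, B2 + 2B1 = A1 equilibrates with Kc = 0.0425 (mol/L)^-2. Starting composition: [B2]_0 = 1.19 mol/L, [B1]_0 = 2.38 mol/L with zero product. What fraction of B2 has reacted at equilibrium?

X = 0.149

Let X = conversion of B2; extent ξ = 1.19·X mol/L.
Concentrations: [B2] = 1.19 − 1.19X; [B1] = 2.38 − 2.38X; [A1] = 1.19X.
Kc = [A1] / ([B2] [B1]^2).
Solving Kc = 0.0425 for X ∈ (0,1): X = 0.149.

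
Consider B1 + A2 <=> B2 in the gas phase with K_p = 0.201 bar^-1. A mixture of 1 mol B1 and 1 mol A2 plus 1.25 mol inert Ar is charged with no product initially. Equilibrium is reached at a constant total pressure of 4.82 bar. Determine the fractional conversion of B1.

X = 0.202

Take 1 mol B1 as basis and let X be its fractional conversion, so ξ = X.
At extent ξ: n_B1 = 1 − X; n_A2 = 1 − X; n_B2 = X; n_I = 1.25 (inert).
n_T = Σnᵢ = 3.25 − X.
y_i = n_i/n_T, p_i = y_i·P. K_p = p_B2 / (p_B1 p_A2).
This yields a degree-2 equation in X; solving on (0,1), X = 0.202.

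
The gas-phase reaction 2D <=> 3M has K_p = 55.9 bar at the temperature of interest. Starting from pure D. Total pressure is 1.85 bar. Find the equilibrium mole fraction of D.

Let X = conversion of D (basis 1 mol D); extent of reaction ξ = 0.5X.
Species balance: n_D = 1 − X; n_M = 1.5X.
n_T = Σnᵢ = 1 + 0.5X.
With p_i = (n_i/n_T)P, K_p = p_M^3 / (p_D^2).
Substituting and setting equal to 55.9 bar gives a polynomial in X; the root in (0,1) is X = 0.798.
Then n_D = 0.202, n_T = 1.4, so y_D = 0.144.

y_D = 0.144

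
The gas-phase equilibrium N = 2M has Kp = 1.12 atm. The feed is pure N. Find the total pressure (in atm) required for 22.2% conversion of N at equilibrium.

P = 5.4 atm

Basis: 1 mol N initially; let X = conversion of N. Extent ξ = X.
Moles: n_N = 1 − X; n_M = 2X.
n_T = Σnᵢ = 1 + X.
Kp = p_M^2 / (p_N) with p_i = (n_i/n_T)·P.
At X = 0.222: the mole-fraction product g(X) = Π y_i^ν_i = 0.2074. Since Kp = g(X)·P^{1}, P = (Kp/g)^(1/1) = (1.12/0.2074)^(1/1) = 5.4 atm.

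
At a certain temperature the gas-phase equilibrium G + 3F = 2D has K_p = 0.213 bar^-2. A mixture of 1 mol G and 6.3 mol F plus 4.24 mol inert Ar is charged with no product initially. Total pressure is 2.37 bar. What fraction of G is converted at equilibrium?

Let X = conversion of G (basis 1 mol G); extent of reaction ξ = X.
Species balance: n_G = 1 − X; n_F = 6.3 − 3X; n_D = 2X; n_I = 4.24 (inert).
Total moles n_T = 11.5 − 2X.
y_i = n_i/n_T, p_i = y_i·P. K_p = p_D^2 / (p_G p_F^3).
Equating to 0.213 bar^-2 and solving on 0 < X < 1: X = 0.432.

X = 0.432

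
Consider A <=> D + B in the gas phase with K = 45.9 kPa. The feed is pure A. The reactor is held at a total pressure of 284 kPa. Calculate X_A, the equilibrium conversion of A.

Basis: 1 mol A initially; let X = conversion of A. Extent ξ = X.
Species balance: n_A = 1 − X; n_D = X; n_B = X.
n_T = Σnᵢ = 1 + X.
With p_i = (n_i/n_T)P, K = p_D p_B / (p_A).
Equating to 45.9 kPa and solving on 0 < X < 1: X = 0.373.

X = 0.373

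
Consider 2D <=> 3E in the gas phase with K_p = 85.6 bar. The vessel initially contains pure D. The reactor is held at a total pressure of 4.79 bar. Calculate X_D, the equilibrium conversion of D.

X = 0.756

Basis: 1 mol D initially; let X = conversion of D. Extent ξ = 0.5X.
At extent ξ: n_D = 1 − X; n_E = 1.5X.
n_T = Σnᵢ = 1 + 0.5X.
y_i = n_i/n_T, p_i = y_i·P. K_p = p_E^3 / (p_D^2).
Substituting and setting equal to 85.6 bar gives a polynomial in X; the root in (0,1) is X = 0.756.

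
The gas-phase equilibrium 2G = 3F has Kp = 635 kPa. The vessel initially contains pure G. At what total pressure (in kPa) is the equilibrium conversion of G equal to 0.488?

P = 528 kPa

Basis: 1 mol G initially; let X = conversion of G. Extent ξ = 0.5X.
At extent ξ: n_G = 1 − X; n_F = 1.5X.
Total moles n_T = 1 + 0.5X.
Kp = p_F^3 / (p_G^2) with p_i = (n_i/n_T)·P.
At X = 0.488: the mole-fraction product g(X) = Π y_i^ν_i = 1.203. Since Kp = g(X)·P^{1}, P = (Kp/g)^(1/1) = (635/1.203)^(1/1) = 528 kPa.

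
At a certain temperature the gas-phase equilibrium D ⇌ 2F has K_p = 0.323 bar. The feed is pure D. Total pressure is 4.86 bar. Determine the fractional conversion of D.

X = 0.128

Let X = conversion of D (basis 1 mol D); extent of reaction ξ = X.
At extent ξ: n_D = 1 − X; n_F = 2X.
Total moles n_T = 1 + X.
With p_i = (n_i/n_T)P, K_p = p_F^2 / (p_D).
Substituting and setting equal to 0.323 bar gives a polynomial in X; the root in (0,1) is X = 0.128.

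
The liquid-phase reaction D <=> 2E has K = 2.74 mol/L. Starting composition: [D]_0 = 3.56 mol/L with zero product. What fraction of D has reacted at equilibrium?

X = 0.353

Let X = conversion of D; extent ξ = 3.56·X mol/L.
Concentrations: [D] = 3.56 − 3.56X; [E] = 7.12X.
K = [E]^2 / ([D]).
Setting equal to 2.74 and solving for X on (0,1) gives X = 0.353.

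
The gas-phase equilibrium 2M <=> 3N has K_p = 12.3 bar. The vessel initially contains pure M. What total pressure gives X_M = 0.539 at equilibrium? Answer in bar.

Basis: 1 mol M initially; let X = conversion of M. Extent ξ = 0.5X.
Mole table: n_M = 1 − X; n_N = 1.5X.
n_T = Σnᵢ = 1 + 0.5X.
K_p = p_N^3 / (p_M^2) with p_i = (n_i/n_T)·P.
At X = 0.539: the mole-fraction product g(X) = Π y_i^ν_i = 1.959. Since K_p = g(X)·P^{1}, P = (K_p/g)^(1/1) = (12.3/1.959)^(1/1) = 6.28 bar.

P = 6.28 bar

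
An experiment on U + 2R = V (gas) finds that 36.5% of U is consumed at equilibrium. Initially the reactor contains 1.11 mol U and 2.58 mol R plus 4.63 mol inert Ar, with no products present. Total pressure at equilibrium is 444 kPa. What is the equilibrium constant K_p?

Let X = conversion of U (basis 1.11 mol U); extent of reaction ξ = 1.11X.
Species balance: n_U = 1.11 − 1.11X; n_R = 2.58 − 2.22X; n_V = 1.11X; n_I = 4.63 (inert).
Summing: n_T = 8.32 − 2.22X.
At X = 0.365: n_U = 0.705, n_R = 1.77, n_V = 0.405, n_T = 7.51.
p_i = (n_i/n_T)·P. K_p = p_V / (p_U p_R^2) = 5.25e-05 kPa^-2.

K_p = 5.25e-05 kPa^-2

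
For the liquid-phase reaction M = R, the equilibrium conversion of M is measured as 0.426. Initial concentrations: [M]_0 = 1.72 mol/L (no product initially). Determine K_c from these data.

Let X = conversion of M.
Concentrations: [M] = 1.72 − 1.72X; [R] = 1.72X.
At X = 0.426: [M] = 0.987, [R] = 0.733.
K_c = [R] / ([M]) = 0.742.

K_c = 0.742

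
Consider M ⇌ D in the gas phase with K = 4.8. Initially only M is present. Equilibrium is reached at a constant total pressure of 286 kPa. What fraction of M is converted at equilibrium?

Take 1 mol M as basis and let X be its fractional conversion, so ξ = X.
At extent ξ: n_M = 1 − X; n_D = X.
n_T stays at 1 (no change in mole number).
With p_i = (n_i/n_T)P, K = p_D / (p_M).
This yields a degree-1 equation in X; solving on (0,1), X = 0.828.

X = 0.828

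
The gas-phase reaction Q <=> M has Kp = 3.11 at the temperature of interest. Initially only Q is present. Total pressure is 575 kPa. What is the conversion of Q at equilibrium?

Basis: 1 mol Q initially; let X = conversion of Q. Extent ξ = X.
Species balance: n_Q = 1 − X; n_M = X.
Since Δν = 0, n_T = 1 throughout.
y_i = n_i/n_T, p_i = y_i·P. Kp = p_M / (p_Q).
Substituting and setting equal to 3.11 gives a polynomial in X; the root in (0,1) is X = 0.757.

X = 0.757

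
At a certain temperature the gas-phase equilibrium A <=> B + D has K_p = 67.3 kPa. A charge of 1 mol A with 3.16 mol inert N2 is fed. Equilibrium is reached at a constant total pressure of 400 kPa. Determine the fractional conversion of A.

X = 0.579

Take 1 mol A as basis and let X be its fractional conversion, so ξ = X.
Mole table: n_A = 1 − X; n_B = X; n_D = X; n_I = 3.16 (inert).
n_T = Σnᵢ = 4.16 + X.
y_i = n_i/n_T, p_i = y_i·P. K_p = p_B p_D / (p_A).
Equating to 67.3 kPa and solving on 0 < X < 1: X = 0.579.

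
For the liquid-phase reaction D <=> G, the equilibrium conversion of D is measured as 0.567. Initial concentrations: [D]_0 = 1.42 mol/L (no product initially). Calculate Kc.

Kc = 1.31

Let X = conversion of D.
Concentrations: [D] = 1.42 − 1.42X; [G] = 1.42X.
At X = 0.567: [D] = 0.615, [G] = 0.805.
Kc = [G] / ([D]) = 1.31.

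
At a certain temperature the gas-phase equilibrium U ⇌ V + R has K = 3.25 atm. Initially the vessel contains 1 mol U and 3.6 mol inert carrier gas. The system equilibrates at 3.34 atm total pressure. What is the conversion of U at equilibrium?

Take 1 mol U as basis and let X be its fractional conversion, so ξ = X.
Mole table: n_U = 1 − X; n_V = X; n_R = X; n_I = 3.6 (inert).
Summing: n_T = 4.6 + X.
Mole fractions y_i = n_i/n_T; K = p_V p_R / (p_U) with p_i = y_i·P.
Setting this equal to 3.25 atm and taking the physical root (0 < X < 1) gives X = 0.861.

X = 0.861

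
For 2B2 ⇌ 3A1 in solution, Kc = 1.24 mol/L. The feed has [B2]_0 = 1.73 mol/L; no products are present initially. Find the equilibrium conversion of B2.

X = 0.417

Let X = conversion of B2; extent ξ = 1.73X/2 mol/L.
Concentrations: [B2] = 1.73 − 1.73X; [A1] = 2.59X.
Kc = [A1]^3 / ([B2]^2).
Setting equal to 1.24 and solving for X on (0,1) gives X = 0.417.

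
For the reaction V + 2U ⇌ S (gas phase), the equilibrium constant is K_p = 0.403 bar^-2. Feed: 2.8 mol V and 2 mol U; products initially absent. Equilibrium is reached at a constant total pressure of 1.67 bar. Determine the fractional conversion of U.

X = 0.307

Basis: 2 mol U initially; let X = conversion of U. Extent ξ = X.
Moles: n_V = 2.8 − X; n_U = 2 − 2X; n_S = X.
n_T = Σnᵢ = 4.8 − 2X.
With p_i = (n_i/n_T)P, K_p = p_S / (p_V p_U^2).
Equating to 0.403 bar^-2 and solving on 0 < X < 1: X = 0.307.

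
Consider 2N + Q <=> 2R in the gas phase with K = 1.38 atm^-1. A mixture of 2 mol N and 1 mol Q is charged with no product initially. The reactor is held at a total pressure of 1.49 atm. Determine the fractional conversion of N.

Let X = conversion of N (basis 2 mol N); extent of reaction ξ = X.
Moles: n_N = 2 − 2X; n_Q = 1 − X; n_R = 2X.
Total moles n_T = 3 − X.
Mole fractions y_i = n_i/n_T; K = p_R^2 / (p_N^2 p_Q) with p_i = y_i·P.
Equating to 1.38 atm^-1 and solving on 0 < X < 1: X = 0.407.

X = 0.407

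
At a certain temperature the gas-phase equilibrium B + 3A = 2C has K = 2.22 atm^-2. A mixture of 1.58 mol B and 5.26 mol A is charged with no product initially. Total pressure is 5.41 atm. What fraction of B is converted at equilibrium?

X = 0.759

Take 1.58 mol B as basis and let X be its fractional conversion, so ξ = 1.58X.
At extent ξ: n_B = 1.58 − 1.58X; n_A = 5.26 − 4.74X; n_C = 3.16X.
Total moles n_T = 6.84 − 3.16X.
With p_i = (n_i/n_T)P, K = p_C^2 / (p_B p_A^3).
Substituting and setting equal to 2.22 atm^-2 gives a polynomial in X; the root in (0,1) is X = 0.759.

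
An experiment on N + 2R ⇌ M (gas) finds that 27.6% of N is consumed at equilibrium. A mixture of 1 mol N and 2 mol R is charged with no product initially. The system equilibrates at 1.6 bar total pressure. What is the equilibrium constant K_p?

Take 1 mol N as basis and let X be its fractional conversion, so ξ = X.
Mole table: n_N = 1 − X; n_R = 2 − 2X; n_M = X.
Summing: n_T = 3 − 2X.
At X = 0.276: n_N = 0.724, n_R = 1.45, n_M = 0.276, n_T = 2.45.
p_i = (n_i/n_T)·P. K_p = p_M / (p_N p_R^2) = 0.426 bar^-2.

K_p = 0.426 bar^-2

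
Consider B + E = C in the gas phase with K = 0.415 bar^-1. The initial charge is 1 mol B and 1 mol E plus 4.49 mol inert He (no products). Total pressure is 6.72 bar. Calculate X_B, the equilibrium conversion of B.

X = 0.251

Take 1 mol B as basis and let X be its fractional conversion, so ξ = X.
Moles: n_B = 1 − X; n_E = 1 − X; n_C = X; n_I = 4.49 (inert).
Total moles n_T = 6.49 − X.
Mole fractions y_i = n_i/n_T; K = p_C / (p_B p_E) with p_i = y_i·P.
Setting this equal to 0.415 bar^-1 and taking the physical root (0 < X < 1) gives X = 0.251.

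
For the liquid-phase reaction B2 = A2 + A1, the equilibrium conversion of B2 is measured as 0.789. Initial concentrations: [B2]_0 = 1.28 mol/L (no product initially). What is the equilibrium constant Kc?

Kc = 3.78 mol/L

Let X = conversion of B2.
Concentrations: [B2] = 1.28 − 1.28X; [A2] = 1.28X; [A1] = 1.28X.
At X = 0.789: [B2] = 0.27, [A2] = 1.01, [A1] = 1.01.
Kc = [A2] [A1] / ([B2]) = 3.78 mol/L.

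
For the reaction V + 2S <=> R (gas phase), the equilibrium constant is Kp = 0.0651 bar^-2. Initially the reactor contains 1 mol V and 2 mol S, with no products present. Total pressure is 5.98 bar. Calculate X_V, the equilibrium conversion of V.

X = 0.407

Basis: 1 mol V initially; let X = conversion of V. Extent ξ = X.
Mole table: n_V = 1 − X; n_S = 2 − 2X; n_R = X.
n_T = Σnᵢ = 3 − 2X.
y_i = n_i/n_T, p_i = y_i·P. Kp = p_R / (p_V p_S^2).
Equating to 0.0651 bar^-2 and solving on 0 < X < 1: X = 0.407.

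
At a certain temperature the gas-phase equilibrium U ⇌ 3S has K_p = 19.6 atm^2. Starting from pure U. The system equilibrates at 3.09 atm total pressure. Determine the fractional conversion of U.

X = 0.533

Let X = conversion of U (basis 1 mol U); extent of reaction ξ = X.
Species balance: n_U = 1 − X; n_S = 3X.
n_T = Σnᵢ = 1 + 2X.
With p_i = (n_i/n_T)P, K_p = p_S^3 / (p_U).
Equating to 19.6 atm^2 and solving on 0 < X < 1: X = 0.533.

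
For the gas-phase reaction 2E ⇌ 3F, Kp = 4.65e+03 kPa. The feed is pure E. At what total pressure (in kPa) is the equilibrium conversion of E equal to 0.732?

Take 1 mol E as basis and let X be its fractional conversion, so ξ = 0.5X.
At extent ξ: n_E = 1 − X; n_F = 1.5X.
Summing: n_T = 1 + 0.5X.
Kp = p_F^3 / (p_E^2) with p_i = (n_i/n_T)·P.
At X = 0.732: the mole-fraction product g(X) = Π y_i^ν_i = 13.49. Since Kp = g(X)·P^{1}, P = (Kp/g)^(1/1) = (4.65e+03/13.49)^(1/1) = 345 kPa.

P = 345 kPa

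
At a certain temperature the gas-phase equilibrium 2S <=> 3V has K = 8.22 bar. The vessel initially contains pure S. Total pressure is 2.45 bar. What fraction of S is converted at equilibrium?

Basis: 1 mol S initially; let X = conversion of S. Extent ξ = 0.5X.
Species balance: n_S = 1 − X; n_V = 1.5X.
Summing: n_T = 1 + 0.5X.
Mole fractions y_i = n_i/n_T; K = p_V^3 / (p_S^2) with p_i = y_i·P.
Equating to 8.22 bar and solving on 0 < X < 1: X = 0.595.

X = 0.595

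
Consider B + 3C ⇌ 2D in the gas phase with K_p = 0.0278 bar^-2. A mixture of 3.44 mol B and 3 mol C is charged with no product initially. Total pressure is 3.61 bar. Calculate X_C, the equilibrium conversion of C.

Basis: 3 mol C initially; let X = conversion of C. Extent ξ = X.
Moles: n_B = 3.44 − X; n_C = 3 − 3X; n_D = 2X.
n_T = Σnᵢ = 6.44 − 2X.
y_i = n_i/n_T, p_i = y_i·P. K_p = p_D^2 / (p_B p_C^3).
This yields a degree-4 equation in X; solving on (0,1), X = 0.286.

X = 0.286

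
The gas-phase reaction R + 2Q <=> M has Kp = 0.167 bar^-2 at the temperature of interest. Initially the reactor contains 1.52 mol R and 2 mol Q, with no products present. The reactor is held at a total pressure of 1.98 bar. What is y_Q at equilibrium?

y_Q = 0.507

Take 2 mol Q as basis and let X be its fractional conversion, so ξ = X.
At extent ξ: n_R = 1.52 − X; n_Q = 2 − 2X; n_M = X.
Total moles n_T = 3.52 − 2X.
With p_i = (n_i/n_T)P, Kp = p_M / (p_R p_Q^2).
Setting this equal to 0.167 bar^-2 and taking the physical root (0 < X < 1) gives X = 0.219.
Then n_Q = 1.56, n_T = 3.08, so y_Q = 0.507.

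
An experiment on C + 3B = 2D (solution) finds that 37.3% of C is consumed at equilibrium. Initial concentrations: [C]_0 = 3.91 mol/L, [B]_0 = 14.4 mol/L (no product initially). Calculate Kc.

Kc = 0.00344 (mol/L)^-2

Let X = conversion of C.
Concentrations: [C] = 3.91 − 3.91X; [B] = 14.4 − 11.7X; [D] = 7.82X.
At X = 0.373: [C] = 2.45, [B] = 10, [D] = 2.92.
Kc = [D]^2 / ([C] [B]^3) = 0.00344 (mol/L)^-2.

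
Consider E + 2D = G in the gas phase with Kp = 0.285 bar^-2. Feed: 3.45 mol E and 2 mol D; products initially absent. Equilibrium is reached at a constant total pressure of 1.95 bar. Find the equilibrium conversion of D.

Basis: 2 mol D initially; let X = conversion of D. Extent ξ = X.
Species balance: n_E = 3.45 − X; n_D = 2 − 2X; n_G = X.
Summing: n_T = 5.45 − 2X.
y_i = n_i/n_T, p_i = y_i·P. Kp = p_G / (p_E p_D^2).
Setting this equal to 0.285 bar^-2 and taking the physical root (0 < X < 1) gives X = 0.291.

X = 0.291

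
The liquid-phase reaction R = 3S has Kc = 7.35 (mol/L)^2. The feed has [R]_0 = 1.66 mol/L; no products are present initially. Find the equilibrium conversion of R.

X = 0.392

Let X = conversion of R; extent ξ = 1.66·X mol/L.
Concentrations: [R] = 1.66 − 1.66X; [S] = 4.98X.
Kc = [S]^3 / ([R]).
Solving Kc = 7.35 for X ∈ (0,1): X = 0.392.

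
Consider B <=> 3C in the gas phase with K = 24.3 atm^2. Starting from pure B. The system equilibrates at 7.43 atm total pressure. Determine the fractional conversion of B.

Basis: 1 mol B initially; let X = conversion of B. Extent ξ = X.
At extent ξ: n_B = 1 − X; n_C = 3X.
Total moles n_T = 1 + 2X.
Mole fractions y_i = n_i/n_T; K = p_C^3 / (p_B) with p_i = y_i·P.
This yields a degree-3 equation in X; solving on (0,1), X = 0.309.

X = 0.309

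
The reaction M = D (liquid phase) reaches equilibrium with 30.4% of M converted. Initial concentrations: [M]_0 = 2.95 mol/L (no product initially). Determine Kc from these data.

Kc = 0.437

Let X = conversion of M.
Concentrations: [M] = 2.95 − 2.95X; [D] = 2.95X.
At X = 0.304: [M] = 2.05, [D] = 0.897.
Kc = [D] / ([M]) = 0.437.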